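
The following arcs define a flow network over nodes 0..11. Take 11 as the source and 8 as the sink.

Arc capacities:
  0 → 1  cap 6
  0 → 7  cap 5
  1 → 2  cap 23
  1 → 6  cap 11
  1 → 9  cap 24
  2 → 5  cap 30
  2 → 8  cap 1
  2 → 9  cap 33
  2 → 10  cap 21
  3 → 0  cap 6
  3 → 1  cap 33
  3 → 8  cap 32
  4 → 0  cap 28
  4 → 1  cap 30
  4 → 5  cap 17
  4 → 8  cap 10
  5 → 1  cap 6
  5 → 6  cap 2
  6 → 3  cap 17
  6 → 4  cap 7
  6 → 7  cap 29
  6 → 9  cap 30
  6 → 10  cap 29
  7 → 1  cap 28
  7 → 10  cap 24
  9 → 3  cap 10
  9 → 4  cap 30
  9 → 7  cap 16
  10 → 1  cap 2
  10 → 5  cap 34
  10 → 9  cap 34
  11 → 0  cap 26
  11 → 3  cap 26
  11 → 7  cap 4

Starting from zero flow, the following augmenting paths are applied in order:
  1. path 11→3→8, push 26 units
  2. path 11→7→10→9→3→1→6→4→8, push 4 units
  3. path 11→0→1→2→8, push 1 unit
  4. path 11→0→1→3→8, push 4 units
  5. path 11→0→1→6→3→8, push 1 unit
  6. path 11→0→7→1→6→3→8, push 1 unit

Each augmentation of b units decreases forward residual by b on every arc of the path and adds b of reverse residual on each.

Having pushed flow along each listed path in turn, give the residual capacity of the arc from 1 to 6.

after path 1 (11→3→8, push 26): res(1,6)=11
after path 2 (11→7→10→9→3→1→6→4→8, push 4): res(1,6)=7
after path 3 (11→0→1→2→8, push 1): res(1,6)=7
after path 4 (11→0→1→3→8, push 4): res(1,6)=7
after path 5 (11→0→1→6→3→8, push 1): res(1,6)=6
after path 6 (11→0→7→1→6→3→8, push 1): res(1,6)=5

Residual capacity of (1,6): 5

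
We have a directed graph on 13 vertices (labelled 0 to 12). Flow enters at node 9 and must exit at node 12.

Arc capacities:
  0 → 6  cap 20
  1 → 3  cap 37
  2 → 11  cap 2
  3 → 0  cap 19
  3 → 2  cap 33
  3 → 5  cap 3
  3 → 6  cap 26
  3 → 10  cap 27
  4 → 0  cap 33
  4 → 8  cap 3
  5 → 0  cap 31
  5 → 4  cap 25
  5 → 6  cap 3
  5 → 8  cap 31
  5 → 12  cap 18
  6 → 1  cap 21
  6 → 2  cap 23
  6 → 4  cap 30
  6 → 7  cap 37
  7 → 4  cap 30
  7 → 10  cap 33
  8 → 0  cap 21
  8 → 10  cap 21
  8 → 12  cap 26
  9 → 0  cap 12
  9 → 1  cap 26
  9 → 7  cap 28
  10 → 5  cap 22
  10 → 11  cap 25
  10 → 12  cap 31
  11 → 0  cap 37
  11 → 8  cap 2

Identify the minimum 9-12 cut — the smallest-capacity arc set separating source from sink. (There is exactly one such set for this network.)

Min-cut arcs: {(3,5), (4,8), (10,5), (10,12), (11,8)} (total capacity 61)

augment #1: 9→7→10→12 push 28
augment #2: 9→1→3→5→12 push 3
augment #3: 9→1→3→10→12 push 3
augment #4: 9→0→6→4→8→12 push 3
augment #5: 9→1→3→10→5→12 push 15
augment #6: 9→0→6→2→11→8→12 push 2
augment #7: 9→1→3→10→5→8→12 push 5
augment #8: 9→0→6→7→10→5→8→12 push 2
max flow = 61; residual-reachable set from 9 gives S-side
cut edges (S→T): {(3,5), (4,8), (10,5), (10,12), (11,8)} total cap 61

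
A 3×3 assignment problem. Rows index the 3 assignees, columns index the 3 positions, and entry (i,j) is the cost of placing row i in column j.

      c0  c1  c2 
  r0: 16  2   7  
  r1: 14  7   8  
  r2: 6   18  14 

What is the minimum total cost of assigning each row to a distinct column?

optimal assignment: row0→col1 (cost 2), row1→col2 (cost 8), row2→col0 (cost 6)
total = 2 + 8 + 6 = 16

Minimum assignment cost: 16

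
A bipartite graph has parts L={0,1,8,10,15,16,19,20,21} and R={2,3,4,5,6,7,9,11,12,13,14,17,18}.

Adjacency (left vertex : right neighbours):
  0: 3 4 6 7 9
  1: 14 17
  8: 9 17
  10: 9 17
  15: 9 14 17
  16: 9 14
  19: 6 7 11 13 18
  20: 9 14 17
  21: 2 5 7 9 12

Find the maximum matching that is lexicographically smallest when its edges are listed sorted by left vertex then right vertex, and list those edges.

Lex-smallest maximum matching: {(0,3), (1,14), (8,9), (10,17), (19,6), (21,2)}

|M| = 6 (so the lex-smallest maximum matching has 6 edges)
process left vertices in ascending order; for each, take the smallest-labelled available neighbour that still permits 6 edges overall, or leave it unmatched if none does
lex-smallest matching: {0-3, 1-14, 8-9, 10-17, 19-6, 21-2}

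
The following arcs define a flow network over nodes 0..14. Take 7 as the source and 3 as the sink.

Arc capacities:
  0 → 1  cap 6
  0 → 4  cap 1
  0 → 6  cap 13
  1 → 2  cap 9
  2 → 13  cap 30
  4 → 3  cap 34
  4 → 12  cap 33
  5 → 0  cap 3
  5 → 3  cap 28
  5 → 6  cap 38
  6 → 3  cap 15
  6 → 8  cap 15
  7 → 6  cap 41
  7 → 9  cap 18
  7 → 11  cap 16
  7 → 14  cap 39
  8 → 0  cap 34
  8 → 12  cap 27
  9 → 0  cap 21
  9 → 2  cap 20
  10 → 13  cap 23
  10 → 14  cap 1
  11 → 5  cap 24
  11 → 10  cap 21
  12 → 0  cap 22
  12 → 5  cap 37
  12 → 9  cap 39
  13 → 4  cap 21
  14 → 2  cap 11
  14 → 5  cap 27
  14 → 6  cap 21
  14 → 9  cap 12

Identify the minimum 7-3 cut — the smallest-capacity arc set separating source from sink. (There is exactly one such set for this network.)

augment #1: 7→6→3 push 15
augment #2: 7→11→5→3 push 16
augment #3: 7→14→5→3 push 12
augment #4: 7→9→0→4→3 push 1
augment #5: 7→9→2→13→4→3 push 17
augment #6: 7→14→2→13→4→3 push 4
max flow = 65; residual-reachable set from 7 gives S-side
cut edges (S→T): {(0,4), (5,3), (6,3), (13,4)} total cap 65

Min-cut arcs: {(0,4), (5,3), (6,3), (13,4)} (total capacity 65)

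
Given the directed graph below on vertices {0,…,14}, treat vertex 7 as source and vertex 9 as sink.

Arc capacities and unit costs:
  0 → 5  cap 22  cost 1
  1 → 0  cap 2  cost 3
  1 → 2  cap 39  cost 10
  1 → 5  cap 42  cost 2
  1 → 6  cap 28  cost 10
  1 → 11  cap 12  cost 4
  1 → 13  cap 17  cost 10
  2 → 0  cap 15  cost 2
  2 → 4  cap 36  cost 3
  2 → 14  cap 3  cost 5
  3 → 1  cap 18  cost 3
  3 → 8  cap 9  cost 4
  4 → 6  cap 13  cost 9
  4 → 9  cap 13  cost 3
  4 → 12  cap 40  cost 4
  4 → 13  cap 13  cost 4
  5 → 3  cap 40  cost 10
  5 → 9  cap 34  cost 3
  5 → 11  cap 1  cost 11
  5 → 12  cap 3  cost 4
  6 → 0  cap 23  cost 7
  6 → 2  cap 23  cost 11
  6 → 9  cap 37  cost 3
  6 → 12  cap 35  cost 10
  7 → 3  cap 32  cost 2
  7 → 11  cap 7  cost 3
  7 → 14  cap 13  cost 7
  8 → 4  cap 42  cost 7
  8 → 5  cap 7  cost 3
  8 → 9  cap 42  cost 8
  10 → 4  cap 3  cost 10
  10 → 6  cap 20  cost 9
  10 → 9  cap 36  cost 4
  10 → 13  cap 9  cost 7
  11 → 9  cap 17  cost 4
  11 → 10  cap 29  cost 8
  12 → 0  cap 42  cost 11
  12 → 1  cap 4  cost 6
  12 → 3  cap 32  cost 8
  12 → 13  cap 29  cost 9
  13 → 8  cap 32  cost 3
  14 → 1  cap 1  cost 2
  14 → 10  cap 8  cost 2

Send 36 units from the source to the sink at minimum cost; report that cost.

Minimum cost for 36 units: 365

shortest-cost path #1: 7→11→9 push 7 @ unit cost 7 (adds 49)
shortest-cost path #2: 7→3→1→5→9 push 18 @ unit cost 10 (adds 180)
shortest-cost path #3: 7→3→8→5→9 push 7 @ unit cost 12 (adds 84)
shortest-cost path #4: 7→14→10→9 push 4 @ unit cost 13 (adds 52)
total cost = 365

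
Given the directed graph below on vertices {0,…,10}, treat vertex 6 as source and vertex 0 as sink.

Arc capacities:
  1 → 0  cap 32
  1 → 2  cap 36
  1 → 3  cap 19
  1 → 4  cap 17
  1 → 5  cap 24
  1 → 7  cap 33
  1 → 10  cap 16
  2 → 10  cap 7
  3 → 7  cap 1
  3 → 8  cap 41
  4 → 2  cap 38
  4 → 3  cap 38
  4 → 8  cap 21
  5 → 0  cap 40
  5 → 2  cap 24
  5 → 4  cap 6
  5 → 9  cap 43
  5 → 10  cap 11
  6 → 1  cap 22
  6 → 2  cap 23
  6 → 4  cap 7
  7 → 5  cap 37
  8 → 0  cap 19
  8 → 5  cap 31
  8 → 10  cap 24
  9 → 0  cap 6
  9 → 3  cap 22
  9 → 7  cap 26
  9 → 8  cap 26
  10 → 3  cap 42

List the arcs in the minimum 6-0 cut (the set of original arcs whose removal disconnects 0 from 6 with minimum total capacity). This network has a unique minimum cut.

augment #1: 6→1→0 push 22
augment #2: 6→4→8→0 push 7
augment #3: 6→2→10→3→8→0 push 7
max flow = 36; residual-reachable set from 6 gives S-side
cut edges (S→T): {(2,10), (6,1), (6,4)} total cap 36

Min-cut arcs: {(2,10), (6,1), (6,4)} (total capacity 36)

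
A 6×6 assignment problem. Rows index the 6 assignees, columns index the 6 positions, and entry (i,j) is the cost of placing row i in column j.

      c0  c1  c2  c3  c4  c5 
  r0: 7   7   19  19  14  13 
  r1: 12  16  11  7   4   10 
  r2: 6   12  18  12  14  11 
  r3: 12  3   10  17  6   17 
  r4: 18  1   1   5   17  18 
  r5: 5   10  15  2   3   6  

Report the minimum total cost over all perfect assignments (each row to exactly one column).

optimal assignment: row0→col0 (cost 7), row1→col4 (cost 4), row2→col5 (cost 11), row3→col1 (cost 3), row4→col2 (cost 1), row5→col3 (cost 2)
total = 7 + 4 + 11 + 3 + 1 + 2 = 28

Minimum assignment cost: 28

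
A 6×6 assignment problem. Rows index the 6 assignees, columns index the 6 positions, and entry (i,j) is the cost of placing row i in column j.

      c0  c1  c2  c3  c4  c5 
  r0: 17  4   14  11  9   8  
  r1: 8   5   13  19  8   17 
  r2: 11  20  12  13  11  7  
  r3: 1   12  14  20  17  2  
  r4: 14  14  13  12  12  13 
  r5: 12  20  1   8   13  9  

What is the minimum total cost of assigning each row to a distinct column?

Minimum assignment cost: 33

optimal assignment: row0→col1 (cost 4), row1→col4 (cost 8), row2→col5 (cost 7), row3→col0 (cost 1), row4→col3 (cost 12), row5→col2 (cost 1)
total = 4 + 8 + 7 + 1 + 12 + 1 = 33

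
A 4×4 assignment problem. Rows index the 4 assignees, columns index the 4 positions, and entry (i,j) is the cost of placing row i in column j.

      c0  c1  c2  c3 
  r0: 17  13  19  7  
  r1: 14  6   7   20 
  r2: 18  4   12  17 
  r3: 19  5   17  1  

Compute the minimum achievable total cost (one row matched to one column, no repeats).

Minimum assignment cost: 29

optimal assignment: row0→col0 (cost 17), row1→col2 (cost 7), row2→col1 (cost 4), row3→col3 (cost 1)
total = 17 + 7 + 4 + 1 = 29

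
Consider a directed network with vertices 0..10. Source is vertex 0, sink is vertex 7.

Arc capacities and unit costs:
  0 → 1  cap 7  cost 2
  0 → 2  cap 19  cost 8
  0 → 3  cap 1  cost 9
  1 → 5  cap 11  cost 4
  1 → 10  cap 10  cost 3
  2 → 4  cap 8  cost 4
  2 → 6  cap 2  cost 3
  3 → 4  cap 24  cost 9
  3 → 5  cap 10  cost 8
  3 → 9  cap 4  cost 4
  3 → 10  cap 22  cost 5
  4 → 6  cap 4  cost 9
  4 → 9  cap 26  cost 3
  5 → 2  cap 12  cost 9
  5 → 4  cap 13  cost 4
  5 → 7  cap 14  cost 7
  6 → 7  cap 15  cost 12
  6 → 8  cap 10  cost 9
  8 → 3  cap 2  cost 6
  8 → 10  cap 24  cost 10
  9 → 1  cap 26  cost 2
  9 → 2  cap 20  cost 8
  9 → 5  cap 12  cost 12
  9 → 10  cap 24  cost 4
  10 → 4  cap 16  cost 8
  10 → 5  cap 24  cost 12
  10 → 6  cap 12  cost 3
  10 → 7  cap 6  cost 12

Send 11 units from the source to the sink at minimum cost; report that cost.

Minimum cost for 11 units: 189

shortest-cost path #1: 0→1→5→7 push 7 @ unit cost 13 (adds 91)
shortest-cost path #2: 0→2→6→7 push 2 @ unit cost 23 (adds 46)
shortest-cost path #3: 0→3→5→7 push 1 @ unit cost 24 (adds 24)
shortest-cost path #4: 0→2→4→9→1→5→7 push 1 @ unit cost 28 (adds 28)
total cost = 189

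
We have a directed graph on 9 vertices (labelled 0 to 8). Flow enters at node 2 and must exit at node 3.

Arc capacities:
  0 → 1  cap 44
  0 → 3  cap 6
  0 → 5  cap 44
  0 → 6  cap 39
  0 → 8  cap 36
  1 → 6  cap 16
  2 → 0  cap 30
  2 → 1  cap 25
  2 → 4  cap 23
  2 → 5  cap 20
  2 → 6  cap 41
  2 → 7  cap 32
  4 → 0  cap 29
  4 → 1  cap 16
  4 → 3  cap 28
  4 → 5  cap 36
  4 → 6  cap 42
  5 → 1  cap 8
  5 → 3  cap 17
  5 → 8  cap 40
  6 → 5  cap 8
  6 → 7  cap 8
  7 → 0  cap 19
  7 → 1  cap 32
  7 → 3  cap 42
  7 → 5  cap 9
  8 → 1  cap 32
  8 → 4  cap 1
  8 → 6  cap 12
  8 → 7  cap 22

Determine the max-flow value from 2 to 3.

Maximum flow value: 89

augment #1: 2→0→3 bottleneck 6, total now 6
augment #2: 2→4→3 bottleneck 23, total now 29
augment #3: 2→5→3 bottleneck 17, total now 46
augment #4: 2→7→3 bottleneck 32, total now 78
augment #5: 2→6→7→3 bottleneck 8, total now 86
augment #6: 2→0→8→4→3 bottleneck 1, total now 87
augment #7: 2→0→8→7→3 bottleneck 2, total now 89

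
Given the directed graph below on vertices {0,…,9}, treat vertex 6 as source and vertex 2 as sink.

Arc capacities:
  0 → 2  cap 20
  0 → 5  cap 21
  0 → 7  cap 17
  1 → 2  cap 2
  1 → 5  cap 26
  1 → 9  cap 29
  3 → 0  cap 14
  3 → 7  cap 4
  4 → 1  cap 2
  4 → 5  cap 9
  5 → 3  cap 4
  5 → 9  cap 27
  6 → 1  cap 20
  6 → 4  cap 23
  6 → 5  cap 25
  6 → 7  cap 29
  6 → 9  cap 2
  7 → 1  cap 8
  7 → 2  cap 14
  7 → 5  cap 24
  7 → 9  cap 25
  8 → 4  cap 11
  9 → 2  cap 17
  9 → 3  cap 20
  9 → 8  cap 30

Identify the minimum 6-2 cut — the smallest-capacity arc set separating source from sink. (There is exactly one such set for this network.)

augment #1: 6→1→2 push 2
augment #2: 6→7→2 push 14
augment #3: 6→9→2 push 2
augment #4: 6→1→9→2 push 15
augment #5: 6→5→3→0→2 push 4
augment #6: 6→1→9→3→0→2 push 3
augment #7: 6→5→9→3→0→2 push 7
max flow = 47; residual-reachable set from 6 gives S-side
cut edges (S→T): {(1,2), (3,0), (7,2), (9,2)} total cap 47

Min-cut arcs: {(1,2), (3,0), (7,2), (9,2)} (total capacity 47)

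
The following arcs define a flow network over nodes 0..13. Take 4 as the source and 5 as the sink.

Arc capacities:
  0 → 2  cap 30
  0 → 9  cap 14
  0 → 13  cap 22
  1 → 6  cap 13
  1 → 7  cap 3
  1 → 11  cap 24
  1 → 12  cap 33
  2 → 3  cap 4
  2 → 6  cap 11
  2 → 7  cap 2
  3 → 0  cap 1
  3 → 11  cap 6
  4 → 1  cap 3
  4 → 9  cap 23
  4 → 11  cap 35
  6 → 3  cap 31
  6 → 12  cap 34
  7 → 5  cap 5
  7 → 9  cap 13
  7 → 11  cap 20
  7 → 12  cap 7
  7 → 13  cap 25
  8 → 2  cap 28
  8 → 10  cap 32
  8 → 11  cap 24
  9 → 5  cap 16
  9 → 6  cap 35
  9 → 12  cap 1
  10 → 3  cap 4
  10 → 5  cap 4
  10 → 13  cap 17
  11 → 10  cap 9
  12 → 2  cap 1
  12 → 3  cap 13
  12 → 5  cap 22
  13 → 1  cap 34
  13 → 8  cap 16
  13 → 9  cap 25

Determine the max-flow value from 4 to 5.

augment #1: 4→9→5 bottleneck 16, total now 16
augment #2: 4→1→7→5 bottleneck 3, total now 19
augment #3: 4→9→12→5 bottleneck 1, total now 20
augment #4: 4→11→10→5 bottleneck 4, total now 24
augment #5: 4→9→6→12→5 bottleneck 6, total now 30
augment #6: 4→11→10→13→1→12→5 bottleneck 5, total now 35

Maximum flow value: 35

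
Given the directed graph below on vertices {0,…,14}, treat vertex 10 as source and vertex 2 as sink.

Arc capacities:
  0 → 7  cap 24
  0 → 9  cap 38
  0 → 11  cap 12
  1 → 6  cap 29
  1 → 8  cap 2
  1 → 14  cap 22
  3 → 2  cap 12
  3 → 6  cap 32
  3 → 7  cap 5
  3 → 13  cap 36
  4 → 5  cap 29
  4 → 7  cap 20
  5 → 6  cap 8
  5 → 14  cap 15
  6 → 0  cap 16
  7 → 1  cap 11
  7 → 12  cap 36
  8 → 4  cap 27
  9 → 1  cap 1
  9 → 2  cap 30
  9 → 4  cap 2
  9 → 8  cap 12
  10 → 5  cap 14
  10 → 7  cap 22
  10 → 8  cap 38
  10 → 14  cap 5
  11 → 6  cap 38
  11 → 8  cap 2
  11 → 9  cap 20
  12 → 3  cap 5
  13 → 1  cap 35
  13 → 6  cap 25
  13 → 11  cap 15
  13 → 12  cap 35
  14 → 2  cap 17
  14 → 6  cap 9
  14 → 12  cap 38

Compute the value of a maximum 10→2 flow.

Maximum flow value: 38

augment #1: 10→14→2 bottleneck 5, total now 5
augment #2: 10→5→14→2 bottleneck 12, total now 17
augment #3: 10→7→12→3→2 bottleneck 5, total now 22
augment #4: 10→5→6→0→9→2 bottleneck 2, total now 24
augment #5: 10→7→1→6→0→9→2 bottleneck 11, total now 35
augment #6: 10→8→4→5→6→0→9→2 bottleneck 3, total now 38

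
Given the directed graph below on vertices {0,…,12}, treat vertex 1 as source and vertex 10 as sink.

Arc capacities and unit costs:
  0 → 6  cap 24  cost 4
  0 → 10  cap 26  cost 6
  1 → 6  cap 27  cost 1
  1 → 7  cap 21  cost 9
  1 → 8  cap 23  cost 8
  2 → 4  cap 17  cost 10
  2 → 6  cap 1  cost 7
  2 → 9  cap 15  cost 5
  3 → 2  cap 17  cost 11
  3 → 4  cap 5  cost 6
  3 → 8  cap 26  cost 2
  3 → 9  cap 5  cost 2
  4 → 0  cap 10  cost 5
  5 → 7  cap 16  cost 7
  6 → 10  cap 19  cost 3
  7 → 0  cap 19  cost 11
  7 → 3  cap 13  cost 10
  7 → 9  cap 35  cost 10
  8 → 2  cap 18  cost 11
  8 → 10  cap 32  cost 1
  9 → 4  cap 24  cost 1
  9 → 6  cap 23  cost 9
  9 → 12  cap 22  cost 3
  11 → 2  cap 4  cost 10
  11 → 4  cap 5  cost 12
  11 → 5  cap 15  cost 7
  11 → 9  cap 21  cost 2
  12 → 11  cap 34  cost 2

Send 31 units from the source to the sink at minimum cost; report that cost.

shortest-cost path #1: 1→6→10 push 19 @ unit cost 4 (adds 76)
shortest-cost path #2: 1→8→10 push 12 @ unit cost 9 (adds 108)
total cost = 184

Minimum cost for 31 units: 184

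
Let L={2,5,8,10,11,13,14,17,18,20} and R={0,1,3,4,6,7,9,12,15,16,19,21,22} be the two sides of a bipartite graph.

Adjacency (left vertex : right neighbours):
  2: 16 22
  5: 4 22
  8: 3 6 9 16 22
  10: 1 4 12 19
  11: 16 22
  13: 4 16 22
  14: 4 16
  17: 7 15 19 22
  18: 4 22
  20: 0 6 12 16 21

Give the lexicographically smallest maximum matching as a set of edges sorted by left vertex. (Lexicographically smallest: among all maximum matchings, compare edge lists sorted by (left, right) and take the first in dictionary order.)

Lex-smallest maximum matching: {(2,16), (5,4), (8,3), (10,1), (11,22), (17,7), (20,0)}

|M| = 7 (so the lex-smallest maximum matching has 7 edges)
process left vertices in ascending order; for each, take the smallest-labelled available neighbour that still permits 7 edges overall, or leave it unmatched if none does
lex-smallest matching: {2-16, 5-4, 8-3, 10-1, 11-22, 17-7, 20-0}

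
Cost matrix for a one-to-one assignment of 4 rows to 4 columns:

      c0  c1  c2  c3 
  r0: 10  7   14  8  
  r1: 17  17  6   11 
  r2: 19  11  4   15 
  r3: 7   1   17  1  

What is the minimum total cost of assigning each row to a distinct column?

Minimum assignment cost: 26

optimal assignment: row0→col0 (cost 10), row1→col3 (cost 11), row2→col2 (cost 4), row3→col1 (cost 1)
total = 10 + 11 + 4 + 1 = 26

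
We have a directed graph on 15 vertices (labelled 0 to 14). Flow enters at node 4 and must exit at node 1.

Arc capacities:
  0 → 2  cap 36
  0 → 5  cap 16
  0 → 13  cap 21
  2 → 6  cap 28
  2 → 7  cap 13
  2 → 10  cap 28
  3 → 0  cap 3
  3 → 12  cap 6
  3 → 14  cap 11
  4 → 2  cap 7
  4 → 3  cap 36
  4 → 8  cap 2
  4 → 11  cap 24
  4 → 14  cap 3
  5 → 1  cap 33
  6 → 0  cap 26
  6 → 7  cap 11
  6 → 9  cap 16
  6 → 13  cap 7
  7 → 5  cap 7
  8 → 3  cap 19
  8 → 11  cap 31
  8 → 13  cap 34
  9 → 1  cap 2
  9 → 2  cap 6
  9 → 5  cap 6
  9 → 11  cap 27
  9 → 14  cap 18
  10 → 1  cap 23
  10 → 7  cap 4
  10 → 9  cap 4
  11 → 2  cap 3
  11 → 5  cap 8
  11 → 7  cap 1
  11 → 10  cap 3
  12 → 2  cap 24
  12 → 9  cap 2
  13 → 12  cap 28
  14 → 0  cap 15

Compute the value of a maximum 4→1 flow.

Maximum flow value: 47

augment #1: 4→2→10→1 bottleneck 7, total now 7
augment #2: 4→11→5→1 bottleneck 8, total now 15
augment #3: 4→11→10→1 bottleneck 3, total now 18
augment #4: 4→3→0→5→1 bottleneck 3, total now 21
augment #5: 4→3→12→9→1 bottleneck 2, total now 23
augment #6: 4→11→2→10→1 bottleneck 3, total now 26
augment #7: 4→11→7→5→1 bottleneck 1, total now 27
augment #8: 4→14→0→5→1 bottleneck 3, total now 30
augment #9: 4→3→12→2→10→1 bottleneck 4, total now 34
augment #10: 4→3→14→0→5→1 bottleneck 10, total now 44
augment #11: 4→3→14→0→2→10→1 bottleneck 1, total now 45
augment #12: 4→8→13→12→2→10→1 bottleneck 2, total now 47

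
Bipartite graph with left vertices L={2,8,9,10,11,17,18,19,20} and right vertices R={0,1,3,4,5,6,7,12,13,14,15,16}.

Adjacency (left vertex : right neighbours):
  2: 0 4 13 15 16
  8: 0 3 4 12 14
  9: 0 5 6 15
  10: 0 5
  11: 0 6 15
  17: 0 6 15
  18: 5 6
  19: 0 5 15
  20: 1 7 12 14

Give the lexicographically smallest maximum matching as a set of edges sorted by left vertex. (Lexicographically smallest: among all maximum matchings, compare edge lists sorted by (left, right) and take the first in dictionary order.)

|M| = 7 (so the lex-smallest maximum matching has 7 edges)
process left vertices in ascending order; for each, take the smallest-labelled available neighbour that still permits 7 edges overall, or leave it unmatched if none does
lex-smallest matching: {2-4, 8-3, 9-0, 10-5, 11-6, 17-15, 20-1}

Lex-smallest maximum matching: {(2,4), (8,3), (9,0), (10,5), (11,6), (17,15), (20,1)}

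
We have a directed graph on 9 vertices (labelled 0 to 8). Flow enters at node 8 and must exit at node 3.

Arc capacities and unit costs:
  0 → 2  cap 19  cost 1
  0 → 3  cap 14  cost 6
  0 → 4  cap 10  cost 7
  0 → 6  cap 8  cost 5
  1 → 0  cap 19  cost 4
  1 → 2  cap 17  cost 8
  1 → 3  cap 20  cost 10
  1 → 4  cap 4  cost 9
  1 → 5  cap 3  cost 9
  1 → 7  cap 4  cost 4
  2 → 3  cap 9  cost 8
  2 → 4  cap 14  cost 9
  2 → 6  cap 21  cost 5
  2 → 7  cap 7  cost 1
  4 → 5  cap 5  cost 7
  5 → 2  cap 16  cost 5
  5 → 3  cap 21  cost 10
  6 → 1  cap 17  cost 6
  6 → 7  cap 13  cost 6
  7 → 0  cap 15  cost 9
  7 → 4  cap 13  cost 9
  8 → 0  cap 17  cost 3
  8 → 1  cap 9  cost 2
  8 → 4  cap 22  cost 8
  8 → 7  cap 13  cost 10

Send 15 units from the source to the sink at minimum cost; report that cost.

Minimum cost for 15 units: 138

shortest-cost path #1: 8→0→3 push 14 @ unit cost 9 (adds 126)
shortest-cost path #2: 8→1→3 push 1 @ unit cost 12 (adds 12)
total cost = 138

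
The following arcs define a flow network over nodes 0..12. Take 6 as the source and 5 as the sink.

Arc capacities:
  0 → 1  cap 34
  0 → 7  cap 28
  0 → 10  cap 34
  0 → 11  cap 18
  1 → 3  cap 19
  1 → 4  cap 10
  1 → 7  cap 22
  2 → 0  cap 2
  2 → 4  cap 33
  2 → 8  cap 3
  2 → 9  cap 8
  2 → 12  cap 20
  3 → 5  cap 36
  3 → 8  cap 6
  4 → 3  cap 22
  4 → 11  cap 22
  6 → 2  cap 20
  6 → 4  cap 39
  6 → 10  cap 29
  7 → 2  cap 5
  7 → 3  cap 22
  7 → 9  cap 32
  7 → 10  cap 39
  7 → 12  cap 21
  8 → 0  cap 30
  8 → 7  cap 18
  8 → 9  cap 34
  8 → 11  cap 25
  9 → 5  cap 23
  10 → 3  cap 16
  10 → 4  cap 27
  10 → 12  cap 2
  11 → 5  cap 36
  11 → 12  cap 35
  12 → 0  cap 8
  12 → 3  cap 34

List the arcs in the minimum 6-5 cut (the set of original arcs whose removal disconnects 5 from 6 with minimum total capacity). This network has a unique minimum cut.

augment #1: 6→2→9→5 push 8
augment #2: 6→4→3→5 push 22
augment #3: 6→4→11→5 push 17
augment #4: 6→10→3→5 push 14
augment #5: 6→2→0→11→5 push 2
augment #6: 6→2→4→11→5 push 5
augment #7: 6→2→8→9→5 push 3
augment #8: 6→2→12→0→11→5 push 2
augment #9: 6→10→3→8→9→5 push 2
augment #10: 6→10→12→0→11→5 push 2
augment #11: 6→10→4→2→12→0→11→5 push 4
augment #12: 6→10→4→2→12→3→8→9→5 push 1
max flow = 82; residual-reachable set from 6 gives S-side
cut edges (S→T): {(4,3), (4,11), (6,2), (10,3), (10,12)} total cap 82

Min-cut arcs: {(4,3), (4,11), (6,2), (10,3), (10,12)} (total capacity 82)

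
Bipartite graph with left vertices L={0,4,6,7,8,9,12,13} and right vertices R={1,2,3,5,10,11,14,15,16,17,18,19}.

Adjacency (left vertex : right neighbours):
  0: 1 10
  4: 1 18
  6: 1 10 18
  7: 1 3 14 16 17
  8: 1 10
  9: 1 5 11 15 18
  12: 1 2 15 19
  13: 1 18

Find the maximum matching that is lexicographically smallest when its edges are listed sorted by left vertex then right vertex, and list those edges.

Lex-smallest maximum matching: {(0,1), (4,18), (6,10), (7,3), (9,5), (12,2)}

|M| = 6 (so the lex-smallest maximum matching has 6 edges)
process left vertices in ascending order; for each, take the smallest-labelled available neighbour that still permits 6 edges overall, or leave it unmatched if none does
lex-smallest matching: {0-1, 4-18, 6-10, 7-3, 9-5, 12-2}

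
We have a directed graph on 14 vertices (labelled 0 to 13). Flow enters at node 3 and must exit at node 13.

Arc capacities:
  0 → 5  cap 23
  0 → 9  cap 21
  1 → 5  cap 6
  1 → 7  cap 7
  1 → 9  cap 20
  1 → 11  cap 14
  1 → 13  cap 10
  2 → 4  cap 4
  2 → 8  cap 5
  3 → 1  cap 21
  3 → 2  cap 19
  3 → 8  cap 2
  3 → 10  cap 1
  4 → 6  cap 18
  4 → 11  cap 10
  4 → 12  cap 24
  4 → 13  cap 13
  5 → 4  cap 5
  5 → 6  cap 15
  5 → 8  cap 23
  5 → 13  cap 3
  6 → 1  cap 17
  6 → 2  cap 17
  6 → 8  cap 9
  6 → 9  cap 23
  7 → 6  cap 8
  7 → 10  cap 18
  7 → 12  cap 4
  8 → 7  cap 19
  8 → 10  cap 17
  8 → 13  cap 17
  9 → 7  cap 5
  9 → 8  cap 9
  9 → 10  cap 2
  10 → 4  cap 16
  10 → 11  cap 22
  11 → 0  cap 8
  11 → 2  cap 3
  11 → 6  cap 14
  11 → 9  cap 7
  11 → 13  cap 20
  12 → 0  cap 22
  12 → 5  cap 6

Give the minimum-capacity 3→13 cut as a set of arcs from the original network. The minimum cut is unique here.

Min-cut arcs: {(2,4), (2,8), (3,1), (3,8), (3,10)} (total capacity 33)

augment #1: 3→1→13 push 10
augment #2: 3→8→13 push 2
augment #3: 3→1→5→13 push 3
augment #4: 3→1→11→13 push 8
augment #5: 3→2→4→13 push 4
augment #6: 3→2→8→13 push 5
augment #7: 3→10→4→13 push 1
max flow = 33; residual-reachable set from 3 gives S-side
cut edges (S→T): {(2,4), (2,8), (3,1), (3,8), (3,10)} total cap 33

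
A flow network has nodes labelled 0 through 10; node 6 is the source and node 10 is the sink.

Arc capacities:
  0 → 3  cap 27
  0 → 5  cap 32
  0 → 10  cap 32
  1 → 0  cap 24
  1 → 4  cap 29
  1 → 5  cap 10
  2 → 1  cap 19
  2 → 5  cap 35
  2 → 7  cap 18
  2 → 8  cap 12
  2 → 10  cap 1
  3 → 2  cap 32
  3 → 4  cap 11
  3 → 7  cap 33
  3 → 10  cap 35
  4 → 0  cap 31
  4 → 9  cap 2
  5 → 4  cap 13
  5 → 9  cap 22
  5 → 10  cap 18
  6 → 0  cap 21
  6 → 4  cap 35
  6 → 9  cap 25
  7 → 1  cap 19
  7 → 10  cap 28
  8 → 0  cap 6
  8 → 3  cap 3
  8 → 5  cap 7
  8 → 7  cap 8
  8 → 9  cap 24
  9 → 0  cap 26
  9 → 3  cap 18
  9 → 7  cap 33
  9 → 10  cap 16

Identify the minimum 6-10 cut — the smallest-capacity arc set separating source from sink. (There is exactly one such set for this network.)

Min-cut arcs: {(4,0), (4,9), (6,0), (6,9)} (total capacity 79)

augment #1: 6→0→10 push 21
augment #2: 6→9→10 push 16
augment #3: 6→4→0→10 push 11
augment #4: 6→9→3→10 push 9
augment #5: 6→4→0→3→10 push 20
augment #6: 6→4→9→3→10 push 2
max flow = 79; residual-reachable set from 6 gives S-side
cut edges (S→T): {(4,0), (4,9), (6,0), (6,9)} total cap 79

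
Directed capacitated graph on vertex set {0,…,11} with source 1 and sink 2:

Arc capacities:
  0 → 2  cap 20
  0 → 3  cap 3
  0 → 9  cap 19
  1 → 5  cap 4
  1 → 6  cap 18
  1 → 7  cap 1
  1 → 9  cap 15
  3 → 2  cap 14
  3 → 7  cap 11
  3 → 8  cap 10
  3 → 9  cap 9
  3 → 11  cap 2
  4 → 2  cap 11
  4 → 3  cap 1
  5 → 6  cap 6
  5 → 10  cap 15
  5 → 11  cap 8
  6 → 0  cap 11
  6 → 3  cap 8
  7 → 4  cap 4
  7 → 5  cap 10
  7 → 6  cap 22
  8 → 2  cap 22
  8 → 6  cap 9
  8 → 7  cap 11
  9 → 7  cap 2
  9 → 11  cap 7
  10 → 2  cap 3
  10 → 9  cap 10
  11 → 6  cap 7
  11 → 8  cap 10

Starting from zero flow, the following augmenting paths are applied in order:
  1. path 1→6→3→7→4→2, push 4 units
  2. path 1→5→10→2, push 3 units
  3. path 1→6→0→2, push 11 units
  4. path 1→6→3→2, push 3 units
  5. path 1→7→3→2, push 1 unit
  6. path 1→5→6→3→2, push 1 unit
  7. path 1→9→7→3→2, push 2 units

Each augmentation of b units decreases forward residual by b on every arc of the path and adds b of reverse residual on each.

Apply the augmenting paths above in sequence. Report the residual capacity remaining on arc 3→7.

after path 1 (1→6→3→7→4→2, push 4): res(3,7)=7
after path 2 (1→5→10→2, push 3): res(3,7)=7
after path 3 (1→6→0→2, push 11): res(3,7)=7
after path 4 (1→6→3→2, push 3): res(3,7)=7
after path 5 (1→7→3→2, push 1): res(3,7)=8
after path 6 (1→5→6→3→2, push 1): res(3,7)=8
after path 7 (1→9→7→3→2, push 2): res(3,7)=10

Residual capacity of (3,7): 10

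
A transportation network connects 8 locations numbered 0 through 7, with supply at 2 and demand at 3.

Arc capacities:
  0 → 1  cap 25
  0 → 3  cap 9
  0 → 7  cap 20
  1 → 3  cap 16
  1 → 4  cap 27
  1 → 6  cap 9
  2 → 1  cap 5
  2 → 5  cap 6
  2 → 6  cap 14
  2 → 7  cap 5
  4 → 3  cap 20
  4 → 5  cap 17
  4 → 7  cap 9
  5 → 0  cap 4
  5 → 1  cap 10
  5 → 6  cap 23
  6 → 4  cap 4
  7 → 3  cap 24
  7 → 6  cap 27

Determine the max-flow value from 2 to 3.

augment #1: 2→1→3 bottleneck 5, total now 5
augment #2: 2→7→3 bottleneck 5, total now 10
augment #3: 2→5→0→3 bottleneck 4, total now 14
augment #4: 2→5→1→3 bottleneck 2, total now 16
augment #5: 2→6→4→3 bottleneck 4, total now 20

Maximum flow value: 20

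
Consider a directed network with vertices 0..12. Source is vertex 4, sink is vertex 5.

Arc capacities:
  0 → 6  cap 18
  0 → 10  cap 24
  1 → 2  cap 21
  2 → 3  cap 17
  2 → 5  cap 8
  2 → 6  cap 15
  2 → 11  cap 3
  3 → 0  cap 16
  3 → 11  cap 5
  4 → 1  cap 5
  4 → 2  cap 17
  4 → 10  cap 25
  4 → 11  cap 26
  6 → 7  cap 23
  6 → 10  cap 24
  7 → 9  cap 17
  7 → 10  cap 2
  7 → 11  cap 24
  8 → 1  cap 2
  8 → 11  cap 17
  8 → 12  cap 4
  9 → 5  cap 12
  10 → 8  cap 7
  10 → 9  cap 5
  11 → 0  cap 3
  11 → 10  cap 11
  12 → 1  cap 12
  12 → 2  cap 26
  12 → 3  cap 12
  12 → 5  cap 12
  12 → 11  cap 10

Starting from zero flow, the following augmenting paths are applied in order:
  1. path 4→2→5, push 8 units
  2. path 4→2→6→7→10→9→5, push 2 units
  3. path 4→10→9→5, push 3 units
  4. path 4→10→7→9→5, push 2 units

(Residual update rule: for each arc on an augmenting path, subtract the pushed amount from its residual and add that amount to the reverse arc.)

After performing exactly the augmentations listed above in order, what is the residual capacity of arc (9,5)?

Residual capacity of (9,5): 5

after path 1 (4→2→5, push 8): res(9,5)=12
after path 2 (4→2→6→7→10→9→5, push 2): res(9,5)=10
after path 3 (4→10→9→5, push 3): res(9,5)=7
after path 4 (4→10→7→9→5, push 2): res(9,5)=5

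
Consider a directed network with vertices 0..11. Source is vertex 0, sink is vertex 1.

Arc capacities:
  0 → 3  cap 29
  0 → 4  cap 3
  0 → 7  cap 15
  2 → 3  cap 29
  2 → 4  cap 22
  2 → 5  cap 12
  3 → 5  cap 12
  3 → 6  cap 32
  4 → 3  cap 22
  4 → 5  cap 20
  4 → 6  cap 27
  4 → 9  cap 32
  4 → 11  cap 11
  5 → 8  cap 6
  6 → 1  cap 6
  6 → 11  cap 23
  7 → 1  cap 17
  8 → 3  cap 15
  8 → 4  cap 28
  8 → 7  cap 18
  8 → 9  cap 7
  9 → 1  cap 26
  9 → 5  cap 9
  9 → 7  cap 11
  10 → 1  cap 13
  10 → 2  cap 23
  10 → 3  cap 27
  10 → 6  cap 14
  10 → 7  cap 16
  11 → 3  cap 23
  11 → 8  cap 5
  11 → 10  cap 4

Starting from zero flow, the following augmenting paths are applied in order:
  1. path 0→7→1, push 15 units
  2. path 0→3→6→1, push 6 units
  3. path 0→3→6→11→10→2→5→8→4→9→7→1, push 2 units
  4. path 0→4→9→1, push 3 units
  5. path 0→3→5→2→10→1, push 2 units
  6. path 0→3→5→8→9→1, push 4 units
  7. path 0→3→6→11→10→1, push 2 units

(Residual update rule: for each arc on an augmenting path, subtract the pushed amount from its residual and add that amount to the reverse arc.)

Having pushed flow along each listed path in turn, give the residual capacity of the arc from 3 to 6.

after path 1 (0→7→1, push 15): res(3,6)=32
after path 2 (0→3→6→1, push 6): res(3,6)=26
after path 3 (0→3→6→11→10→2→5→8→4→9→7→1, push 2): res(3,6)=24
after path 4 (0→4→9→1, push 3): res(3,6)=24
after path 5 (0→3→5→2→10→1, push 2): res(3,6)=24
after path 6 (0→3→5→8→9→1, push 4): res(3,6)=24
after path 7 (0→3→6→11→10→1, push 2): res(3,6)=22

Residual capacity of (3,6): 22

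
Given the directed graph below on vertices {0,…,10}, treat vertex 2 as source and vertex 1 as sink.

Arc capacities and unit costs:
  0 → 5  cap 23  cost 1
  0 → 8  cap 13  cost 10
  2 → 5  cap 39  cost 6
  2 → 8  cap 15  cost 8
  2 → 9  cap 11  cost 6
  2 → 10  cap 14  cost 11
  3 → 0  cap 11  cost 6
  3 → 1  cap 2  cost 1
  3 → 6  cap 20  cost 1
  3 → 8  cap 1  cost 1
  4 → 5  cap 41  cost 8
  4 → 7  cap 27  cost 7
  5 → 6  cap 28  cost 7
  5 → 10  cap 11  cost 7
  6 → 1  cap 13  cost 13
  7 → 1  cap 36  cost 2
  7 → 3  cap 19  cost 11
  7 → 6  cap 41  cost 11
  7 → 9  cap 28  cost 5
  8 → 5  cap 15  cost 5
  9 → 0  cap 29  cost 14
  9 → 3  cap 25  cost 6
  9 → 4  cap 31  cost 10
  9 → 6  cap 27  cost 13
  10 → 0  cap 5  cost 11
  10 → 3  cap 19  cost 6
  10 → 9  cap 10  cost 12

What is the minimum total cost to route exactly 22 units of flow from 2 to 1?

shortest-cost path #1: 2→9→3→1 push 2 @ unit cost 13 (adds 26)
shortest-cost path #2: 2→9→4→7→1 push 9 @ unit cost 25 (adds 225)
shortest-cost path #3: 2→5→6→1 push 11 @ unit cost 26 (adds 286)
total cost = 537

Minimum cost for 22 units: 537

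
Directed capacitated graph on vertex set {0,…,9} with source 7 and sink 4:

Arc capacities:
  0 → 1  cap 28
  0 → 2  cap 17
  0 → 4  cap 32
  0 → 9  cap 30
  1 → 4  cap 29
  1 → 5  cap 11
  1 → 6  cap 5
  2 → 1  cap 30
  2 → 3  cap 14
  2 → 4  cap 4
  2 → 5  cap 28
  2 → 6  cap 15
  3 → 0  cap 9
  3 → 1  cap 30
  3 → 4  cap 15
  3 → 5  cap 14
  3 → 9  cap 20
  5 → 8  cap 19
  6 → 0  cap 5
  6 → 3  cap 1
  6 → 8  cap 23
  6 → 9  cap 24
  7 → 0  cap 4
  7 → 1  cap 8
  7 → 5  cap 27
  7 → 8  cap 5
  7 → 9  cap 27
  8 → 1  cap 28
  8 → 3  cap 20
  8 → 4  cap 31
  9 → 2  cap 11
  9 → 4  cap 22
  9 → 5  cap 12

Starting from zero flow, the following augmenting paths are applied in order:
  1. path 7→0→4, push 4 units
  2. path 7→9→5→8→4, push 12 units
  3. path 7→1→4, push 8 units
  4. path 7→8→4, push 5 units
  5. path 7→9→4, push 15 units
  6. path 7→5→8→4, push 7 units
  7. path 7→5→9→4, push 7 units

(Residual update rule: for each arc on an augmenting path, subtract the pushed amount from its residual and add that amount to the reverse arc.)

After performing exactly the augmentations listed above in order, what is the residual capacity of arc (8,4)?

Residual capacity of (8,4): 7

after path 1 (7→0→4, push 4): res(8,4)=31
after path 2 (7→9→5→8→4, push 12): res(8,4)=19
after path 3 (7→1→4, push 8): res(8,4)=19
after path 4 (7→8→4, push 5): res(8,4)=14
after path 5 (7→9→4, push 15): res(8,4)=14
after path 6 (7→5→8→4, push 7): res(8,4)=7
after path 7 (7→5→9→4, push 7): res(8,4)=7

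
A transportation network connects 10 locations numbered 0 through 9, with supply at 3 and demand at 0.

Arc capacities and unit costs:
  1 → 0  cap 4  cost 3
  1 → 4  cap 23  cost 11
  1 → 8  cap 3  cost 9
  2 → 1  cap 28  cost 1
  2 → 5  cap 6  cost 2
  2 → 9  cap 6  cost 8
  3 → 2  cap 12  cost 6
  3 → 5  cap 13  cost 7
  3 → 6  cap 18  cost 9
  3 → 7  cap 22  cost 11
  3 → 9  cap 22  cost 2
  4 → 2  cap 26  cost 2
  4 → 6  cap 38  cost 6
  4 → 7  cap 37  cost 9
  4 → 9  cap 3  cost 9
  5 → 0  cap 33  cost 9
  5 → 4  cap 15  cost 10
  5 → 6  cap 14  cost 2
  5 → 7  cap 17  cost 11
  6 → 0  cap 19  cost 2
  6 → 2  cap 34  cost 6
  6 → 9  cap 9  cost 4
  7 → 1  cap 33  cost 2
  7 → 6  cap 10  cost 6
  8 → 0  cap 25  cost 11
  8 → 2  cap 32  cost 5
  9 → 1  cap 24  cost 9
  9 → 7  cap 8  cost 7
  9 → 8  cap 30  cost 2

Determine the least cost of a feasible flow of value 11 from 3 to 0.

Minimum cost for 11 units: 117

shortest-cost path #1: 3→2→1→0 push 4 @ unit cost 10 (adds 40)
shortest-cost path #2: 3→6→0 push 7 @ unit cost 11 (adds 77)
total cost = 117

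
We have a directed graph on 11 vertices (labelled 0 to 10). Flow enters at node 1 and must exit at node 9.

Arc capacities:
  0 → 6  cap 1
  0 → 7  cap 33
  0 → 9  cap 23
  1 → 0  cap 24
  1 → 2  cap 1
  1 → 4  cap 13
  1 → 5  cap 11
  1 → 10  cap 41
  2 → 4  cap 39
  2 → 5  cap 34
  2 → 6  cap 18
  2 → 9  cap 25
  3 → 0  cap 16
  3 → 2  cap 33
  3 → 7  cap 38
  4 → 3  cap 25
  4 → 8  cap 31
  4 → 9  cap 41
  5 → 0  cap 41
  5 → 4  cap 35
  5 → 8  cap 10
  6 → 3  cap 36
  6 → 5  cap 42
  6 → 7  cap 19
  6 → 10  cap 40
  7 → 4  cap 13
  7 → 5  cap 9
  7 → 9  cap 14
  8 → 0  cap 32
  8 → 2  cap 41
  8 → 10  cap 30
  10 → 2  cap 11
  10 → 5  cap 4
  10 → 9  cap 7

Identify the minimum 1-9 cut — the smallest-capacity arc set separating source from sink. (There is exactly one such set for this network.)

Min-cut arcs: {(1,0), (1,2), (1,4), (1,5), (10,2), (10,5), (10,9)} (total capacity 71)

augment #1: 1→0→9 push 23
augment #2: 1→2→9 push 1
augment #3: 1→4→9 push 13
augment #4: 1→10→9 push 7
augment #5: 1→0→7→9 push 1
augment #6: 1→5→4→9 push 11
augment #7: 1→10→2→9 push 11
augment #8: 1→10→5→4→9 push 4
max flow = 71; residual-reachable set from 1 gives S-side
cut edges (S→T): {(1,0), (1,2), (1,4), (1,5), (10,2), (10,5), (10,9)} total cap 71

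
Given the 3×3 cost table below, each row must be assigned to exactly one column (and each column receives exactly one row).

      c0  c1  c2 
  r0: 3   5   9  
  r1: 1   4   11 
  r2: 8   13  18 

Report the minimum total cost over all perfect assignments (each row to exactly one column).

Minimum assignment cost: 21

optimal assignment: row0→col2 (cost 9), row1→col1 (cost 4), row2→col0 (cost 8)
total = 9 + 4 + 8 = 21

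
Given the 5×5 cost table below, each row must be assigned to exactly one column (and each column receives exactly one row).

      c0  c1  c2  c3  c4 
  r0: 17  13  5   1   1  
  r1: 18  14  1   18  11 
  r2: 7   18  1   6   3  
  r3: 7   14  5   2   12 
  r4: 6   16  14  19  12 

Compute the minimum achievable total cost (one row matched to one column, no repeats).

Minimum assignment cost: 24

optimal assignment: row0→col4 (cost 1), row1→col1 (cost 14), row2→col2 (cost 1), row3→col3 (cost 2), row4→col0 (cost 6)
total = 1 + 14 + 1 + 2 + 6 = 24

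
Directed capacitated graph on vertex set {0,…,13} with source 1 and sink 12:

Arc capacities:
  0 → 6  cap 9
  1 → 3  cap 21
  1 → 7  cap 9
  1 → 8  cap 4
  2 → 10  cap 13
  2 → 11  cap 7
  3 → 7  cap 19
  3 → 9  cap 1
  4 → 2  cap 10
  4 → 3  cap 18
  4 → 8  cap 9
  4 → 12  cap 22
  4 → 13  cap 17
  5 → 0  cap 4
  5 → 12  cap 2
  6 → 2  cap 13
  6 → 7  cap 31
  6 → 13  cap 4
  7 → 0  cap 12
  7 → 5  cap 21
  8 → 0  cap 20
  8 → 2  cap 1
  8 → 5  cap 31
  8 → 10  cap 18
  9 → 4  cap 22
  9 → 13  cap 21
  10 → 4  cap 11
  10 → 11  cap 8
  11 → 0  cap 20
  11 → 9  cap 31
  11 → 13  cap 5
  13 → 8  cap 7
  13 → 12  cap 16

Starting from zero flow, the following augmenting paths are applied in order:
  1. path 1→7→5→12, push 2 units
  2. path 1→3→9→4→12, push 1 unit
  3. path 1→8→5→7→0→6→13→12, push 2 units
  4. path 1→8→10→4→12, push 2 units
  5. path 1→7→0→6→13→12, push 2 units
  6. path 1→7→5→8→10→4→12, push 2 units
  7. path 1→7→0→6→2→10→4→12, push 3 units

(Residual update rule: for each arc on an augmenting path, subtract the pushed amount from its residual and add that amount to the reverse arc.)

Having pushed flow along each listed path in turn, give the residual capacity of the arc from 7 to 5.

Residual capacity of (7,5): 19

after path 1 (1→7→5→12, push 2): res(7,5)=19
after path 2 (1→3→9→4→12, push 1): res(7,5)=19
after path 3 (1→8→5→7→0→6→13→12, push 2): res(7,5)=21
after path 4 (1→8→10→4→12, push 2): res(7,5)=21
after path 5 (1→7→0→6→13→12, push 2): res(7,5)=21
after path 6 (1→7→5→8→10→4→12, push 2): res(7,5)=19
after path 7 (1→7→0→6→2→10→4→12, push 3): res(7,5)=19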